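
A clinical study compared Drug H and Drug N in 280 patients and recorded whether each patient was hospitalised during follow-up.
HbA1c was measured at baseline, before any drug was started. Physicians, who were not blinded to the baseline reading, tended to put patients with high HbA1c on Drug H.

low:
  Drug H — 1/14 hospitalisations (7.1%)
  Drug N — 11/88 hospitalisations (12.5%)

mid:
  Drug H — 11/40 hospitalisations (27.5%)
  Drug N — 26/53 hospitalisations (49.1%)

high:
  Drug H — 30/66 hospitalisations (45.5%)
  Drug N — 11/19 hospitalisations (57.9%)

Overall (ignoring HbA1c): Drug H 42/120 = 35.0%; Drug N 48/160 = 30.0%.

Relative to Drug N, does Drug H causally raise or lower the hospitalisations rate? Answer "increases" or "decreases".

decreases

Nothing the drug does changes HbA1c; the imbalance is an allocation artefact. With HbA1c also predicting the outcome, the pooled figure is confounded, and the within-stratum comparison is the causal one.
Within each level — low: 7.1% vs 12.5%; mid: 27.5% vs 49.1%; high: 45.5% vs 57.9% — Drug H is lower every time.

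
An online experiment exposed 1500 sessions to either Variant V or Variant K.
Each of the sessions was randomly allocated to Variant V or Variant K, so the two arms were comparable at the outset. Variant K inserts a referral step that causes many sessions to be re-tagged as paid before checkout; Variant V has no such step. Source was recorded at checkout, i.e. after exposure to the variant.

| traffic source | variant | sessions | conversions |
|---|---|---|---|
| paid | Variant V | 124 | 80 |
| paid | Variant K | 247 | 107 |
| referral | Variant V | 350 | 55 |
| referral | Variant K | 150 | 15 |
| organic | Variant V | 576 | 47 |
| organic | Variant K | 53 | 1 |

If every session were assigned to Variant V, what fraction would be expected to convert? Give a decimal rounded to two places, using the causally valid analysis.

0.17

Traffic source lies on the pathway variant → traffic source → outcome, so adjusting for it blocks the indirect effect. For the total causal effect of variant, use the unadjusted pooled rates.
So P(outcome | do(Variant V)) is just the pooled rate for Variant V: 182/1050 = 0.173.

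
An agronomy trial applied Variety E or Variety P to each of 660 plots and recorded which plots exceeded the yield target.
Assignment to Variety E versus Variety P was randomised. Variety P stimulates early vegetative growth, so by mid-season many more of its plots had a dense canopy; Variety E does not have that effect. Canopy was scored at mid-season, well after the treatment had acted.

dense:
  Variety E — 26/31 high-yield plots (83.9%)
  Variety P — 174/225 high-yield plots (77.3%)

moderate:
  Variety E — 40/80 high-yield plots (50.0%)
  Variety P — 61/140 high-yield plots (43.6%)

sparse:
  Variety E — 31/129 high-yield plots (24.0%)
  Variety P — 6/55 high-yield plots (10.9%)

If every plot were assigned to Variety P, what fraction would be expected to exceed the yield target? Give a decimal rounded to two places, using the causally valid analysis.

0.57

Because the variety influences mid-season canopy, mid-season canopy is a post-treatment mediator, not a confounder. Stratifying on it would bias the estimate; the causal effect is the crude pooled difference.
So P(outcome | do(Variety P)) is just the pooled rate for Variety P: 241/420 = 0.574.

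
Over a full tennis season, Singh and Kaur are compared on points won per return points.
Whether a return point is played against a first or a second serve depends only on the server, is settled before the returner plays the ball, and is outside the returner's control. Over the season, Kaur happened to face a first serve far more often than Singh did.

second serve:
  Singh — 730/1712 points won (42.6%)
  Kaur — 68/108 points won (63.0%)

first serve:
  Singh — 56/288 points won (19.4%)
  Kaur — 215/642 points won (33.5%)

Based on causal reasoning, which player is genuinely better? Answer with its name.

Kaur

Here serve type is a common cause — it drives both which player a case falls under and the outcome. The crude comparison mixes populations; the stratum-specific rates are the causally relevant ones.
Within each level — second serve: 42.6% vs 63.0%; first serve: 19.4% vs 33.5% — Kaur is higher every time.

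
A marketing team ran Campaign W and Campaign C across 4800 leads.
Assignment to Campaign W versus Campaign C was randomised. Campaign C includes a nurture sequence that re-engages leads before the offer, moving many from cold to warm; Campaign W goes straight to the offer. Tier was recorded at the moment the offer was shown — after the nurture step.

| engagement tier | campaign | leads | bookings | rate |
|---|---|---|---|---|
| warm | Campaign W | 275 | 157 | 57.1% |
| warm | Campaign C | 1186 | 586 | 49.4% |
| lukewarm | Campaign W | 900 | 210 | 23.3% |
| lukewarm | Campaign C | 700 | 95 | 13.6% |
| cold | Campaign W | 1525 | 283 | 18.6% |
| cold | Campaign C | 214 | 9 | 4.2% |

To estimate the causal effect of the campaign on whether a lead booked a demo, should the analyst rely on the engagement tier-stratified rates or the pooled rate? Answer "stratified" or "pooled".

Engagement tier is downstream of the campaign. One should not condition on a consequence of treatment, so the overall rates are the right comparison.
Pooled: Campaign W 24.1% vs Campaign C 32.9%; Campaign C is higher overall.

pooled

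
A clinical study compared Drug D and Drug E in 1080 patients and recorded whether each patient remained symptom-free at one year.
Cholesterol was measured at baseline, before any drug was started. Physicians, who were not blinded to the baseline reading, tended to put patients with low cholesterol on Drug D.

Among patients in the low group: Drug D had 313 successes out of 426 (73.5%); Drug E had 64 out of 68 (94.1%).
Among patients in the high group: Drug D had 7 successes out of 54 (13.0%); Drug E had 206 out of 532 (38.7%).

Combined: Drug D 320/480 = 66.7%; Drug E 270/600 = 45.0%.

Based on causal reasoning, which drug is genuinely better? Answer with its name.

Drug E

Within every cholesterol level Drug E has the higher rate, yet pooled Drug D does — Simpson's reversal.
Cholesterol satisfies the back-door criterion: it is not a descendant of the drug, and it blocks the spurious path from drug to outcome. Adjusting for it (i.e., using the within-cholesterol rates) gives the causal effect.
Within each level — low: 73.5% vs 94.1%; high: 13.0% vs 38.7% — Drug E is higher every time.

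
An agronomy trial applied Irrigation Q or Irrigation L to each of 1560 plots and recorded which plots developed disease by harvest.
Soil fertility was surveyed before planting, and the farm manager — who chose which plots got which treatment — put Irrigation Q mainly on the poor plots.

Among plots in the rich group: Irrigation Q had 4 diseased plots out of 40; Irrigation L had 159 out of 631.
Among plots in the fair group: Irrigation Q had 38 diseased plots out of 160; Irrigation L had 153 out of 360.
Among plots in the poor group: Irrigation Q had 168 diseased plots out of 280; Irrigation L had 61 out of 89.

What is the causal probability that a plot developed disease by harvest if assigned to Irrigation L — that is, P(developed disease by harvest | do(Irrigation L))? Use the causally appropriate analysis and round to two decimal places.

0.41

The soil fertility-specific comparison favours Irrigation Q throughout, but the pooled figures favour Irrigation L. The question is whether to condition on soil fertility.
Nothing the irrigation does changes soil fertility; the imbalance is an allocation artefact. With soil fertility also predicting the outcome, the pooled figure is confounded, and the within-stratum comparison is the causal one.
Standardising Irrigation L to the population soil fertility mix: 0.430·159/631 + 0.333·153/360 + 0.237·61/89 = 0.412.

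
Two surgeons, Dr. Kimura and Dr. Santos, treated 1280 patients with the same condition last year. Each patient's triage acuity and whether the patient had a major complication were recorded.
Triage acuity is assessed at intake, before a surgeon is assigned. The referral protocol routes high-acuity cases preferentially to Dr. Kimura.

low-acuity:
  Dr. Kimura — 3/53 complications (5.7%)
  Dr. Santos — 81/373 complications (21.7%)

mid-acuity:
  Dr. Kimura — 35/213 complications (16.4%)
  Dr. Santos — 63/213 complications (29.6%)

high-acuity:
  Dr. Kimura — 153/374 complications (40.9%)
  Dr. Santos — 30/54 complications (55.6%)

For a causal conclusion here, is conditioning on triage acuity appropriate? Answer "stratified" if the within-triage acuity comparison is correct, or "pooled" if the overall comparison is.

The stratified and pooled comparisons disagree (Dr. Kimura wins within each triage acuity; Dr. Santos wins overall), so the answer turns on the causal role of triage acuity.
Nothing the surgeon does changes triage acuity; the imbalance is an allocation artefact. With triage acuity also predicting the outcome, the pooled figure is confounded, and the within-stratum comparison is the causal one.
Within each level — low-acuity: 5.7% vs 21.7%; mid-acuity: 16.4% vs 29.6%; high-acuity: 40.9% vs 55.6% — Dr. Kimura is lower every time.

stratified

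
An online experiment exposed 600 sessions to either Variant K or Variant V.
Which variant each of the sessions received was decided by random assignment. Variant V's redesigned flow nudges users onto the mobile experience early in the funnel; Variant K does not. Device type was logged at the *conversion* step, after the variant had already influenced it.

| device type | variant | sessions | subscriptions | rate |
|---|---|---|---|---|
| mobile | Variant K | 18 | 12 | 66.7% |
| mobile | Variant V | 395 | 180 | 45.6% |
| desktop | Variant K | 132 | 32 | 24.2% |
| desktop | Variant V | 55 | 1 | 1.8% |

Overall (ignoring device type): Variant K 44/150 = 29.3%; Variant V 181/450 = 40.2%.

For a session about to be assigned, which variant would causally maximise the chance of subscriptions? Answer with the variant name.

Variant V

Variant K is higher inside every device type stratum but Variant V is higher in aggregate. Whether to stratify depends on how device type relates to the variant.
Device type lies on the pathway variant → device type → outcome, so adjusting for it blocks the indirect effect. For the total causal effect of variant, use the unadjusted pooled rates.
Pooled: Variant K 29.3% vs Variant V 40.2%; Variant V is higher overall.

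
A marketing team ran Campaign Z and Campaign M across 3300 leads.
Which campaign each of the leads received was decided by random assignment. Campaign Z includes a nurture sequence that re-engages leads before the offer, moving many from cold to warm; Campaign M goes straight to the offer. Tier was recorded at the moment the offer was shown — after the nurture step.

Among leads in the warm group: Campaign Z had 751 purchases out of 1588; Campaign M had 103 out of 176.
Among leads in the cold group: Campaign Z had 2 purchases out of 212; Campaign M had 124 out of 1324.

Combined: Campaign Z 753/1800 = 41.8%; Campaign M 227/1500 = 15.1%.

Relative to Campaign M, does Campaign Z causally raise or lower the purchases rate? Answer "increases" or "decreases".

The engagement tier-specific comparison favours Campaign M throughout, but the pooled figures favour Campaign Z. The question is whether to condition on engagement tier.
Stratifying would compare campaigns among leads the campaigns themselves sorted into engagement tier groups — a form of selection on an intermediate. The unconditioned pooled rates give the total causal effect.
Pooled: Campaign Z 41.8% vs Campaign M 15.1%; Campaign Z is higher overall.

increases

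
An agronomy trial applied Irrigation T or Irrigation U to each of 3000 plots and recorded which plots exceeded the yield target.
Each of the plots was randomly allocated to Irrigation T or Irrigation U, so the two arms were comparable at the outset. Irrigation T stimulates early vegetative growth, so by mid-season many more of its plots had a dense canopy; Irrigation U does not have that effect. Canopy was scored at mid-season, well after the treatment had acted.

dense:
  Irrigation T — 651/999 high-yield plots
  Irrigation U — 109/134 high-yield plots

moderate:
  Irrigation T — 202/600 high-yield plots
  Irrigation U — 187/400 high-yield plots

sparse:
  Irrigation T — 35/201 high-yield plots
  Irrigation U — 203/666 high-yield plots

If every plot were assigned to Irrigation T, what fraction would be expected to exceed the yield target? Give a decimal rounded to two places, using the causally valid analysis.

The mid-season canopy-specific comparison favours Irrigation U throughout, but the pooled figures favour Irrigation T. The question is whether to condition on mid-season canopy.
Stratifying would compare irrigations among plots the irrigations themselves sorted into mid-season canopy groups — a form of selection on an intermediate. The unconditioned pooled rates give the total causal effect.
So P(outcome | do(Irrigation T)) is just the pooled rate for Irrigation T: 888/1800 = 0.493.

0.49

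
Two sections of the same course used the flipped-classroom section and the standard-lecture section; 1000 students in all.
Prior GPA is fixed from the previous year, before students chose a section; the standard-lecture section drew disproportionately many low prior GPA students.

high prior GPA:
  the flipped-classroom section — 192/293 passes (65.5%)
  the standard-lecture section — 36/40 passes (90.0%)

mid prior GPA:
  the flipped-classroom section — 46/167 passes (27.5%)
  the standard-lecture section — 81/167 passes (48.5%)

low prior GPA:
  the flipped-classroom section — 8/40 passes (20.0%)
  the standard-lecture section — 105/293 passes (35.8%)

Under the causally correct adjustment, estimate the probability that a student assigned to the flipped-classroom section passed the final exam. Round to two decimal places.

The imbalance in prior GPA band arose from how students were allocated, not from anything the teaching method did; and prior GPA band independently affects the outcome. The pooled gap is confounded — condition on prior GPA band.
Standardising the flipped-classroom section to the population prior GPA band mix: 0.333·192/293 + 0.334·46/167 + 0.333·8/40 = 0.377.

0.38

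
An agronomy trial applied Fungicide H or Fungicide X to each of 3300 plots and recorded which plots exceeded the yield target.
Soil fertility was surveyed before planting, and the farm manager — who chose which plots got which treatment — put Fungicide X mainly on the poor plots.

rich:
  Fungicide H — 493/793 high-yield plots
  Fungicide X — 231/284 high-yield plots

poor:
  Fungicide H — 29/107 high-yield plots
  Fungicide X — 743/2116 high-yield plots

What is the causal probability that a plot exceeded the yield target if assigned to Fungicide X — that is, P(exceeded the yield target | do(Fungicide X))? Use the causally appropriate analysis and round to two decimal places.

0.50

Soil fertility is set before the fungicide has any effect — it is not caused by the fungicide — and it independently drives the outcome. That makes it a confounder, so the causal comparison is within soil fertility levels.
Standardising Fungicide X to the population soil fertility mix: 0.326·231/284 + 0.674·743/2116 = 0.502.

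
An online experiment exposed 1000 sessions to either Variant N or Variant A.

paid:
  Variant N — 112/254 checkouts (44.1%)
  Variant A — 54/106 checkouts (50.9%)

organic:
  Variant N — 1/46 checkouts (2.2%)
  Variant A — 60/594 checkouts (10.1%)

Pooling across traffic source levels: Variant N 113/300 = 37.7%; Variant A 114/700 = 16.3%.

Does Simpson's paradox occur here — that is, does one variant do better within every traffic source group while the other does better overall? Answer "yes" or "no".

yes

Within each traffic source level (paid 44.1% vs 50.9%; organic 2.2% vs 10.1%), Variant A has the higher rate every time. Pooled: 37.7% vs 16.3% — Variant N has the higher rate overall. The two comparisons disagree.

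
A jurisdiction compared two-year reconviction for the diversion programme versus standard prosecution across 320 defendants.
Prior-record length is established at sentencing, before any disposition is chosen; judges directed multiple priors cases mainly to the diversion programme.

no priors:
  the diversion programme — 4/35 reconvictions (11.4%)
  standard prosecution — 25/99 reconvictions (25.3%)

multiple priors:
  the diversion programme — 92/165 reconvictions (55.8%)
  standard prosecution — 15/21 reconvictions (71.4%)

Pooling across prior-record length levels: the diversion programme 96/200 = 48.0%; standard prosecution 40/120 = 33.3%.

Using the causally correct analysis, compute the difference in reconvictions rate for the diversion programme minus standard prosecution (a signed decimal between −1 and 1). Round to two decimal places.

-0.15

The imbalance in prior-record length arose from how defendants were allocated, not from anything the disposition did; and prior-record length independently affects the outcome. The pooled gap is confounded — condition on prior-record length.
Adjusting over the population distribution of prior-record length: 0.419·(0.114−0.253) + 0.581·(0.558−0.714) = -0.149.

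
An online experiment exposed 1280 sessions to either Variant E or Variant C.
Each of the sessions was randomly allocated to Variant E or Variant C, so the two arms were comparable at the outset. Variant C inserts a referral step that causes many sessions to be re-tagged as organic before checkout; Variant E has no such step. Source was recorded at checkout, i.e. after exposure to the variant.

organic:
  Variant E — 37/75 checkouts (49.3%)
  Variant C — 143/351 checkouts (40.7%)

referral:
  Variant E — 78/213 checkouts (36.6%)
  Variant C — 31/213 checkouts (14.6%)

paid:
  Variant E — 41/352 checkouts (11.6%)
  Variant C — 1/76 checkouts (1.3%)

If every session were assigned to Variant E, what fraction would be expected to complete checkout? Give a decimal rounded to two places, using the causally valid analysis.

The distribution of traffic source is itself part of what the variant does — it is an intermediate outcome. Holding it fixed would remove that part of the effect; the total effect is the pooled difference.
So P(outcome | do(Variant E)) is just the pooled rate for Variant E: 156/640 = 0.244.

0.24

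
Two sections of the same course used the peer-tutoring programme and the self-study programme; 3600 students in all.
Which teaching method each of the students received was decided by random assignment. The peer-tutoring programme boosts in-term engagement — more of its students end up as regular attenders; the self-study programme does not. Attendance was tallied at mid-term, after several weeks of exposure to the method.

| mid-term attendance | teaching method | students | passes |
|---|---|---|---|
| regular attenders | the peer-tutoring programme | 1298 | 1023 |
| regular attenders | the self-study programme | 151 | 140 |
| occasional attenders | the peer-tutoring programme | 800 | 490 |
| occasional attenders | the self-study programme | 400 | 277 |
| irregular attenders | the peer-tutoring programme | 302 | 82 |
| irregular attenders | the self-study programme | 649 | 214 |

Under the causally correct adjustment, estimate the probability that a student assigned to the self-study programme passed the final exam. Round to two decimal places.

0.53

Within every mid-term attendance level the self-study programme has the higher rate, yet pooled the peer-tutoring programme does — Simpson's reversal.
Because the teaching method influences mid-term attendance, mid-term attendance is a post-treatment mediator, not a confounder. Stratifying on it would bias the estimate; the causal effect is the crude pooled difference.
So P(outcome | do(the self-study programme)) is just the pooled rate for the self-study programme: 631/1200 = 0.526.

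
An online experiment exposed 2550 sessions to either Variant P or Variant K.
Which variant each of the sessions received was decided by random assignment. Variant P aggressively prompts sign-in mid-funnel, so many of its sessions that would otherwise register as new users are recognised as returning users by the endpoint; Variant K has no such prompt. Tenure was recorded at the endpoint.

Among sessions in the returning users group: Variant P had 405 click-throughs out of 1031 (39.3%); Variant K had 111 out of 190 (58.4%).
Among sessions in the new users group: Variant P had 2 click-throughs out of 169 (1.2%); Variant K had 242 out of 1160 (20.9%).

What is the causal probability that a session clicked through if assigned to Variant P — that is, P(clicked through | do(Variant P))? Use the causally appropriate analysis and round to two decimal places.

The user tenure-specific comparison favours Variant K throughout, but the pooled figures favour Variant P. The question is whether to condition on user tenure.
User tenure is recorded after the variant and is itself shifted by it — it sits on the causal path from variant to outcome. Conditioning on a mediator would strip out part of the effect we want; the pooled comparison gives the total causal effect.
So P(outcome | do(Variant P)) is just the pooled rate for Variant P: 407/1200 = 0.339.

0.34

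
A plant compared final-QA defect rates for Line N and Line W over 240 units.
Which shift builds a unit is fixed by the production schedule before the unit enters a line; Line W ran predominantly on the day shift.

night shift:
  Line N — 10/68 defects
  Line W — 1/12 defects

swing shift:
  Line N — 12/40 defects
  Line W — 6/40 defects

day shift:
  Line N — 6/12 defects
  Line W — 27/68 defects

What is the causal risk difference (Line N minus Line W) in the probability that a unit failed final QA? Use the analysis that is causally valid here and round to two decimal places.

Shift is set before the line has any effect — it is not caused by the line — and it independently drives the outcome. That makes it a confounder, so the causal comparison is within shift levels.
Adjusting over the population distribution of shift: 0.333·(0.147−0.083) + 0.333·(0.300−0.150) + 0.333·(0.500−0.397) = +0.106.

+0.11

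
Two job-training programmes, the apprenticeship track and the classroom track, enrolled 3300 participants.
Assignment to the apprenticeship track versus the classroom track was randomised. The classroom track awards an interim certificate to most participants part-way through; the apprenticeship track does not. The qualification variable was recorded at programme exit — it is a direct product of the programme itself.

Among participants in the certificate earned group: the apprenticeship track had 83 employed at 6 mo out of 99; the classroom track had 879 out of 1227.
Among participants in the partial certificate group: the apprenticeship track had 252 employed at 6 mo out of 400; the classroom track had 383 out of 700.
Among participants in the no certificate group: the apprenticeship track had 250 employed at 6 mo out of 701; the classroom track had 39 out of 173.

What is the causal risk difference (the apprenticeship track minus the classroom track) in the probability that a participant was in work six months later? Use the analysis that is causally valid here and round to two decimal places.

-0.13

Qualification attained during the programme lies on the pathway programme → qualification attained during the programme → outcome, so adjusting for it blocks the indirect effect. For the total causal effect of programme, use the unadjusted pooled rates.
The causal difference is the pooled difference: 0.487 − 0.620 = -0.132.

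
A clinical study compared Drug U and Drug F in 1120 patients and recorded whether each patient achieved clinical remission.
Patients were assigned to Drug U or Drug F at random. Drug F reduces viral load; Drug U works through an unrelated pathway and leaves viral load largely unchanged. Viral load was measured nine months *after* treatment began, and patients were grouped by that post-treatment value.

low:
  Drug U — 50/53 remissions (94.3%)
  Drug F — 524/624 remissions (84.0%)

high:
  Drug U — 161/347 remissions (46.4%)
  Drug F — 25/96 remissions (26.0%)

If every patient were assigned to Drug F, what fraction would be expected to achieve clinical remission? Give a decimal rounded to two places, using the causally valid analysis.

Stratifying would compare drugs among patients the drugs themselves sorted into viral load groups — a form of selection on an intermediate. The unconditioned pooled rates give the total causal effect.
So P(outcome | do(Drug F)) is just the pooled rate for Drug F: 549/720 = 0.762.

0.76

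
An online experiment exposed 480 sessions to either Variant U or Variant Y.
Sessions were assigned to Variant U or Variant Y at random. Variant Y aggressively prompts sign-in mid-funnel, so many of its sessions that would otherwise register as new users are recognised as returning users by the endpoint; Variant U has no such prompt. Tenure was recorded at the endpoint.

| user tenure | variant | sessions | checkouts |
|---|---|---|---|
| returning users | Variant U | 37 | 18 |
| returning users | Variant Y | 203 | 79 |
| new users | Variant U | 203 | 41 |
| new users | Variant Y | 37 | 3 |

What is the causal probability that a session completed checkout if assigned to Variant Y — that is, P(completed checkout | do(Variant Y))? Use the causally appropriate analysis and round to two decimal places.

0.34

The distribution of user tenure is itself part of what the variant does — it is an intermediate outcome. Holding it fixed would remove that part of the effect; the total effect is the pooled difference.
So P(outcome | do(Variant Y)) is just the pooled rate for Variant Y: 82/240 = 0.342.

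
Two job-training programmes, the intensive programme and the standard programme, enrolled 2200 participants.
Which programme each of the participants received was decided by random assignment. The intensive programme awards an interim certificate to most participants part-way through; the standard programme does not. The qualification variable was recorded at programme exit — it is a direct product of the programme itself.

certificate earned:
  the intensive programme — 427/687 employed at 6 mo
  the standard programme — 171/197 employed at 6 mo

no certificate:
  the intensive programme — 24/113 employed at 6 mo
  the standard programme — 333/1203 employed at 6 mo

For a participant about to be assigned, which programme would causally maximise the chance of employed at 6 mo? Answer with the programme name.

Qualification attained during the programme is downstream of the programme. One should not condition on a consequence of treatment, so the overall rates are the right comparison.
Pooled: the intensive programme 56.4% vs the standard programme 36.0%; the intensive programme is higher overall.

the intensive programme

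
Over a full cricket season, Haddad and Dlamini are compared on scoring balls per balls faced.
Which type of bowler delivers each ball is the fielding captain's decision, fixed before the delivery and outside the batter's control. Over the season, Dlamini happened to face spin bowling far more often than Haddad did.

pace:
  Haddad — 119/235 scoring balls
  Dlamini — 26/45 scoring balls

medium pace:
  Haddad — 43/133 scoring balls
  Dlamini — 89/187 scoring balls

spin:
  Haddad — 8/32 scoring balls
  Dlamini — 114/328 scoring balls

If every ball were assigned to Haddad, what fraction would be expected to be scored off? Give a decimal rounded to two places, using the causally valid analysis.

Here bowling type is a common cause — it drives both which player a case falls under and the outcome. The crude comparison mixes populations; the stratum-specific rates are the causally relevant ones.
Standardising Haddad to the population bowling type mix: 0.292·119/235 + 0.333·43/133 + 0.375·8/32 = 0.349.

0.35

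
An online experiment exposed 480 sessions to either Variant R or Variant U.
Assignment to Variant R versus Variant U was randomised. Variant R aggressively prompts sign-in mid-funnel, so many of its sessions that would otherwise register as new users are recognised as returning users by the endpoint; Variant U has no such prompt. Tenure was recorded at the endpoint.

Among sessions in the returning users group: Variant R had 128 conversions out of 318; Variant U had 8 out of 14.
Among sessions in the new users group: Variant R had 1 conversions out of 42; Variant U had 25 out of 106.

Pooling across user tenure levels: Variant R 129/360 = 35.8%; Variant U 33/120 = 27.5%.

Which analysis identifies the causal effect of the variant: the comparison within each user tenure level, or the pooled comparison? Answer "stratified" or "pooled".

pooled

Variant U is higher inside every user tenure stratum but Variant R is higher in aggregate. Whether to stratify depends on how user tenure relates to the variant.
The distribution of user tenure is itself part of what the variant does — it is an intermediate outcome. Holding it fixed would remove that part of the effect; the total effect is the pooled difference.
Pooled: Variant R 35.8% vs Variant U 27.5%; Variant R is higher overall.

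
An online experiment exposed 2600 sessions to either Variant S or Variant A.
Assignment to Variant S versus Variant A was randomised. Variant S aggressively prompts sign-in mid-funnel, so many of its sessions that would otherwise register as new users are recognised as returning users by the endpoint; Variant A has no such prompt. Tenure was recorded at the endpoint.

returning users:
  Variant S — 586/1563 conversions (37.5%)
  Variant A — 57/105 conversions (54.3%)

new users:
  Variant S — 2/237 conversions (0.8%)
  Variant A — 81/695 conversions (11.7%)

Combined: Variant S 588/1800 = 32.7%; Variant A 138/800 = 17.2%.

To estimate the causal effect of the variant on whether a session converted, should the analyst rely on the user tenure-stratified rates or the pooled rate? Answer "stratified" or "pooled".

pooled

Within every user tenure level Variant A has the higher rate, yet pooled Variant S does — Simpson's reversal.
The distribution of user tenure is itself part of what the variant does — it is an intermediate outcome. Holding it fixed would remove that part of the effect; the total effect is the pooled difference.
Pooled: Variant S 32.7% vs Variant A 17.2%; Variant S is higher overall.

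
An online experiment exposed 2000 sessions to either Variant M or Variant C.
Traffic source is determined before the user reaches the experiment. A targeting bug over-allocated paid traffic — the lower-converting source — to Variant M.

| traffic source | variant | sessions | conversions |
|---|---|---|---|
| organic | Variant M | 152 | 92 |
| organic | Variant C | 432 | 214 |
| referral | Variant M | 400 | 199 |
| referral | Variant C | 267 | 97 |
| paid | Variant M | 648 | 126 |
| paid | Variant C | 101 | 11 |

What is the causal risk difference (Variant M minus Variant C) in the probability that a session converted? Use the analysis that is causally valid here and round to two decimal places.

The traffic source-specific comparison favours Variant M throughout, but the pooled figures favour Variant C. The question is whether to condition on traffic source.
Since traffic source is a pre-existing factor (not a product of the variant) and it affects the outcome on its own, it is a confounder. The stratified rates, not the pooled rate, identify the causal effect.
Adjusting over the population distribution of traffic source: 0.292·(0.605−0.495) + 0.334·(0.497−0.363) + 0.374·(0.194−0.109) = +0.109.

+0.11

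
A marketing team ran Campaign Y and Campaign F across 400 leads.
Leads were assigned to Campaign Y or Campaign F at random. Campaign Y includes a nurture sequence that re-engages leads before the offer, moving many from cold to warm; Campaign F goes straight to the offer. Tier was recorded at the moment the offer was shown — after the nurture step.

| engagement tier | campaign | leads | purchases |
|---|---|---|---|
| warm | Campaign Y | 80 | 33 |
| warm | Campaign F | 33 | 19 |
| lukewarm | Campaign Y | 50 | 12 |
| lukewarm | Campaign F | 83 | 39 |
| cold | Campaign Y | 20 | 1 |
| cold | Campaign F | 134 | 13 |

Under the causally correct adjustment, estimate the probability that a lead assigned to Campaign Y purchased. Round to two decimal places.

The distribution of engagement tier is itself part of what the campaign does — it is an intermediate outcome. Holding it fixed would remove that part of the effect; the total effect is the pooled difference.
So P(outcome | do(Campaign Y)) is just the pooled rate for Campaign Y: 46/150 = 0.307.

0.31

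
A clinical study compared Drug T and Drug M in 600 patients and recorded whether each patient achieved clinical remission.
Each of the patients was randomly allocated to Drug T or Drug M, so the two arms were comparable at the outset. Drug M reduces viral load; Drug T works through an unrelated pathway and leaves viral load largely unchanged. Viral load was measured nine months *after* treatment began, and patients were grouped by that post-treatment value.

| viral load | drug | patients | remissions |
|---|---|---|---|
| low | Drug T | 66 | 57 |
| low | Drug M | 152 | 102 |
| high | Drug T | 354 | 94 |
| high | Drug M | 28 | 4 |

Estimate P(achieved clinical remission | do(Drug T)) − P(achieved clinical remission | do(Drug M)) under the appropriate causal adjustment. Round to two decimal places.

Within every viral load level Drug T has the higher rate, yet pooled Drug M does — Simpson's reversal.
Because the drug influences viral load, viral load is a post-treatment mediator, not a confounder. Stratifying on it would bias the estimate; the causal effect is the crude pooled difference.
The causal difference is the pooled difference: 0.360 − 0.589 = -0.229.

-0.23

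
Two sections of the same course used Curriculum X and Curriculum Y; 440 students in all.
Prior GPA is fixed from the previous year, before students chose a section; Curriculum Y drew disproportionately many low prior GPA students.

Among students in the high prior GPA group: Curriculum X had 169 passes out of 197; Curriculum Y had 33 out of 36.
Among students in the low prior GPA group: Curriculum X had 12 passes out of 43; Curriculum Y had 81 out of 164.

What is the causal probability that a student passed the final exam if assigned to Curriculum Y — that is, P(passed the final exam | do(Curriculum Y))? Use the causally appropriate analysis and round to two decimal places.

Within every prior GPA band level Curriculum Y has the higher rate, yet pooled Curriculum X does — Simpson's reversal.
Prior GPA band satisfies the back-door criterion: it is not a descendant of the teaching method, and it blocks the spurious path from teaching method to outcome. Adjusting for it (i.e., using the within-prior GPA band rates) gives the causal effect.
Standardising Curriculum Y to the population prior GPA band mix: 0.530·33/36 + 0.470·81/164 = 0.718.

0.72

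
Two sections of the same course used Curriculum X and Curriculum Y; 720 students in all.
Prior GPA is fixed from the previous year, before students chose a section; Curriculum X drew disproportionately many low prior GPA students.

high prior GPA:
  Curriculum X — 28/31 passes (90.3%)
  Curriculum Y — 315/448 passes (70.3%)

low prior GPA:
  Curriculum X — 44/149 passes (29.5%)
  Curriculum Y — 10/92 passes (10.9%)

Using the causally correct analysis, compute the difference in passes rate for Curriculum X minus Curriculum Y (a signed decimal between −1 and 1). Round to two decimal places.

+0.20

Prior GPA band is set before the teaching method has any effect — it is not caused by the teaching method — and it independently drives the outcome. That makes it a confounder, so the causal comparison is within prior GPA band levels.
Adjusting over the population distribution of prior GPA band: 0.665·(0.903−0.703) + 0.335·(0.295−0.109) = +0.196.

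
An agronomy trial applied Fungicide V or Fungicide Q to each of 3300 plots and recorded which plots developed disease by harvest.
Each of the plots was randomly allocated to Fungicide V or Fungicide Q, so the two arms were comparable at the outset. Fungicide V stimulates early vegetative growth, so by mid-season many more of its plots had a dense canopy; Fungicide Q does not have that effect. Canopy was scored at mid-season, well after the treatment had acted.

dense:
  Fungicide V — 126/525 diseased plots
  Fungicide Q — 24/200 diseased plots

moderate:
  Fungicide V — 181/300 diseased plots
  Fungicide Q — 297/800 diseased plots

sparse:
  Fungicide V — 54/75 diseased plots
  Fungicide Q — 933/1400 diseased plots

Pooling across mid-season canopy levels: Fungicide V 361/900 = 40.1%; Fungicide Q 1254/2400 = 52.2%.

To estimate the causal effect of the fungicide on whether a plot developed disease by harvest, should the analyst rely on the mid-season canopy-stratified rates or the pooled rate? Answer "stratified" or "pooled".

pooled

Fungicide Q is lower inside every mid-season canopy stratum but Fungicide V is lower in aggregate. Whether to stratify depends on how mid-season canopy relates to the fungicide.
Mid-season canopy lies on the pathway fungicide → mid-season canopy → outcome, so adjusting for it blocks the indirect effect. For the total causal effect of fungicide, use the unadjusted pooled rates.
Pooled: Fungicide V 40.1% vs Fungicide Q 52.2%; Fungicide V is lower overall.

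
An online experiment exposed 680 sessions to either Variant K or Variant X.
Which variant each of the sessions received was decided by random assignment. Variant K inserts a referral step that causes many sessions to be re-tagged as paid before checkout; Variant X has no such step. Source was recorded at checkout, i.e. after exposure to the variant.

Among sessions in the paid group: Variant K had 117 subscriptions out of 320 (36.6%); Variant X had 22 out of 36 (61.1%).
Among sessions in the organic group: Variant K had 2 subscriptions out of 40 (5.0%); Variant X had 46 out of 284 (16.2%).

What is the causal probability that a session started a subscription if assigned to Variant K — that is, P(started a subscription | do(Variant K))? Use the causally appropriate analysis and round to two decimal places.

Within every traffic source level Variant X has the higher rate, yet pooled Variant K does — Simpson's reversal.
Because the variant influences traffic source, traffic source is a post-treatment mediator, not a confounder. Stratifying on it would bias the estimate; the causal effect is the crude pooled difference.
So P(outcome | do(Variant K)) is just the pooled rate for Variant K: 119/360 = 0.331.

0.33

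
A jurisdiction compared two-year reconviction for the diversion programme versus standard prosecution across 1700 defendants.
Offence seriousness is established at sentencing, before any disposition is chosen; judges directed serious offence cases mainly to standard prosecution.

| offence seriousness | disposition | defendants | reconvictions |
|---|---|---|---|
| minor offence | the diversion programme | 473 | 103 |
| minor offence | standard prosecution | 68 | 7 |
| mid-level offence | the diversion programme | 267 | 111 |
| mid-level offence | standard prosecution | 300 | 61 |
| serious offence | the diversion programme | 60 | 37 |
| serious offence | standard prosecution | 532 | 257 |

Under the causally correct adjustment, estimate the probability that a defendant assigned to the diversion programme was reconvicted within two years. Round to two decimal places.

The stratified and pooled comparisons disagree (standard prosecution wins within each offence seriousness; the diversion programme wins overall), so the answer turns on the causal role of offence seriousness.
The imbalance in offence seriousness arose from how defendants were allocated, not from anything the disposition did; and offence seriousness independently affects the outcome. The pooled gap is confounded — condition on offence seriousness.
Standardising the diversion programme to the population offence seriousness mix: 0.318·103/473 + 0.334·111/267 + 0.348·37/60 = 0.423.

0.42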